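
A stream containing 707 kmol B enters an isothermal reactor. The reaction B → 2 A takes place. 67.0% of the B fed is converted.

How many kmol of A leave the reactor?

B reacted = 0.67 × 707 = 473.7 kmol; ν_B = −1, so ξ = 473.7/1 = 473.7 kmol.
Outlet amounts (n = n₀ + ν ξ):
  B: 707 − 1(473.7) = 233.3
  A: 0 + 2(473.7) = 947.4

947 kmol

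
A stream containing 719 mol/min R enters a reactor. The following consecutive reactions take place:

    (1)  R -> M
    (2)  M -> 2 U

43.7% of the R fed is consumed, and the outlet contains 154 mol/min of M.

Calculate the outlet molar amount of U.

320 mol/min

Conversion of R: R consumed = 1ξ₁ = 0.437 × 719 → ξ₁ = 314.2 mol/min.
M balance: n_M = 0 + 1ξ₁ − 1ξ₂ = 154 → ξ₂ = (1·314.2 − 154)/1 = 160.2 mol/min.
Outlet amounts (n = n₀ + Σ ν·ξ):
  R: 719 − 1(314.2) = 404.8
  M: 0 + 1(314.2) − 1(160.2) = 154
  U: 0 + 2(160.2) = 320.4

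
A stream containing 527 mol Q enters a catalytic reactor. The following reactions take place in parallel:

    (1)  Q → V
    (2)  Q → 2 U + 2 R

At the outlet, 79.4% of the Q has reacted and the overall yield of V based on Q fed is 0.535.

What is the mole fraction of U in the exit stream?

0.292

Yield of V: 1ξ₁ / 527 = 0.535 → ξ₁ = 281.9 mol.
Conversion of Q: 1ξ₁ + 1ξ₂ = 0.794 × 527 = 418.4 → ξ₂ = 136.5 mol.
Outlet amounts (n = n₀ + Σ ν·ξ):
  Q: 527 − 1(281.9) − 1(136.5) = 108.6
  V: 0 + 1(281.9) = 281.9
  U: 0 + 2(136.5) = 273
  R: 0 + 2(136.5) = 273
Total out = 936.5 mol; y_U = 273 / 936.5 = 0.2915.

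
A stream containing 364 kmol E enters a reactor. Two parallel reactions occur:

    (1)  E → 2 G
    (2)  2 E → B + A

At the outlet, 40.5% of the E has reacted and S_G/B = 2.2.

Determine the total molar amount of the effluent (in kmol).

Conversion of E: E consumed = 0.405 × 364 = 147.4 kmol = 1ξ₁ + 2ξ₂.
Selectivity: 2ξ₁ / (1ξ₂) = 2.2 → ξ₁ = 1.1 ξ₂.
Substitute: (1·1.1 + 2) ξ₂ = 147.4 → ξ₂ = 47.55 kmol, ξ₁ = 52.31 kmol.
Outlet amounts (n = n₀ + Σ ν·ξ):
  E: 364 − 1(52.31) − 2(47.55) = 216.6
  G: 0 + 2(52.31) = 104.6
  B: 0 + 1(47.55) = 47.55
  A: 0 + 1(47.55) = 47.55
Total out = 216.6 + 104.6 + 47.55 + 47.55 = 416.3 kmol.

416 kmol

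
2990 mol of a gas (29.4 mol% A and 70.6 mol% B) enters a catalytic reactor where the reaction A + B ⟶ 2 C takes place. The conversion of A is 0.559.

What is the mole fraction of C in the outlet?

A reacted = 0.559 × 879.1 = 491.4 mol; ν_A = −1, so ξ = 491.4/1 = 491.4 mol.
Outlet amounts (n = n₀ + ν ξ):
  A: 879.1 − 1(491.4) = 387.7
  B: 2111 − 1(491.4) = 1620
  C: 0 + 2(491.4) = 982.8
Total out = 2990 mol; y_C = 982.8 / 2990 = 0.3287.

0.329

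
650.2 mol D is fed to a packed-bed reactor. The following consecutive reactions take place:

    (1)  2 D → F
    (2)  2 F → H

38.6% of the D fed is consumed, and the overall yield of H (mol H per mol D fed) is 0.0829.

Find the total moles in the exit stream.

Conversion of D: D consumed = 2ξ₁ = 0.386 × 650.2 → ξ₁ = 125.5 mol.
Yield of H: 1ξ₂ / 650.2 = 0.0829 → ξ₂ = 53.9 mol.
Outlet amounts (n = n₀ + Σ ν·ξ):
  D: 650.2 − 2(125.5) = 399.2
  F: 0 + 1(125.5) − 2(53.9) = 17.69
  H: 0 + 1(53.9) = 53.9
Total out = 399.2 + 17.69 + 53.9 = 470.8 mol.

471 mol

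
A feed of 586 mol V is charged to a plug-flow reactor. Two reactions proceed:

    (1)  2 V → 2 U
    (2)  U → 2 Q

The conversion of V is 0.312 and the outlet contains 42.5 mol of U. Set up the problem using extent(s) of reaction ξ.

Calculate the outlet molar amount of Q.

281 mol

Conversion of V: V consumed = 2ξ₁ = 0.312 × 586 → ξ₁ = 91.42 mol.
U balance: n_U = 0 + 2ξ₁ − 1ξ₂ = 42.5 → ξ₂ = (2·91.42 − 42.5)/1 = 140.3 mol.
Outlet amounts (n = n₀ + Σ ν·ξ):
  V: 586 − 2(91.42) = 403.2
  U: 0 + 2(91.42) − 1(140.3) = 42.5
  Q: 0 + 2(140.3) = 280.7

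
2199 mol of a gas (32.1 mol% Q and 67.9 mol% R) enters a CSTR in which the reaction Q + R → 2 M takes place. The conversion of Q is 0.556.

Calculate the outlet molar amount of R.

1100 mol

Q reacted = 0.556 × 705.9 = 392.5 mol; ν_Q = −1, so ξ = 392.5/1 = 392.5 mol.
Outlet amounts (n = n₀ + ν ξ):
  Q: 705.9 − 1(392.5) = 313.4
  R: 1493 − 1(392.5) = 1101
  M: 0 + 2(392.5) = 784.9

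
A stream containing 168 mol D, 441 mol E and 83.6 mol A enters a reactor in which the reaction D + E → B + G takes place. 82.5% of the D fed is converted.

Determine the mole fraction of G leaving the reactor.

D reacted = 0.825 × 168 = 138.6 mol; ν_D = −1, so ξ = 138.6/1 = 138.6 mol.
Outlet amounts (n = n₀ + ν ξ):
  D: 168 − 1(138.6) = 29.4
  E: 441 − 1(138.6) = 302.4
  B: 0 + 1(138.6) = 138.6
  G: 0 + 1(138.6) = 138.6
  A: 83.6 (inert)
Total out = 692.6 mol; y_G = 138.6 / 692.6 = 0.2001.

0.2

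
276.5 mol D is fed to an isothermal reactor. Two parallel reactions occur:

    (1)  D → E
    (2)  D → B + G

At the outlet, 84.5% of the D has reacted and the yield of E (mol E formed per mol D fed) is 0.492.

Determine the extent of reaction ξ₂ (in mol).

ξ₂ = 97.6 mol

Yield of E: 1ξ₁ / 276.5 = 0.492 → ξ₁ = 136 mol.
Conversion of D: 1ξ₁ + 1ξ₂ = 0.845 × 276.5 = 233.6 → ξ₂ = 97.6 mol.
Outlet amounts (n = n₀ + Σ ν·ξ):
  D: 276.5 − 1(136) − 1(97.6) = 42.86
  E: 0 + 1(136) = 136
  B: 0 + 1(97.6) = 97.6
  G: 0 + 1(97.6) = 97.6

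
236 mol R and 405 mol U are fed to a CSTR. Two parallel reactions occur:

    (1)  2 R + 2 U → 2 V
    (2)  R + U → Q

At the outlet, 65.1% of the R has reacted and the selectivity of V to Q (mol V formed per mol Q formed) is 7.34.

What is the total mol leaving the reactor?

487 mol

Conversion of R: R consumed = 0.651 × 236 = 153.6 mol = 2ξ₁ + 1ξ₂.
Selectivity: 2ξ₁ / (1ξ₂) = 7.34 → ξ₁ = 3.67 ξ₂.
Substitute: (2·3.67 + 1) ξ₂ = 153.6 → ξ₂ = 18.42 mol, ξ₁ = 67.61 mol.
Outlet amounts (n = n₀ + Σ ν·ξ):
  R: 236 − 2(67.61) − 1(18.42) = 82.36
  U: 405 − 2(67.61) − 1(18.42) = 251.4
  V: 0 + 2(67.61) = 135.2
  Q: 0 + 1(18.42) = 18.42
Total out = 82.36 + 251.4 + 135.2 + 18.42 = 487.4 mol.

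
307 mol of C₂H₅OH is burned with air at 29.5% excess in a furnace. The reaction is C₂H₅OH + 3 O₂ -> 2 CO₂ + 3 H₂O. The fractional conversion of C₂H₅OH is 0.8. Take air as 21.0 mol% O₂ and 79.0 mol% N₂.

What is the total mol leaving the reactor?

Stoichiometric O₂ = 3 × 307 = 921 mol; O₂ fed = 921 × 1.295 = 1193 mol.
N₂ fed = 1193 × 79/21 = 4487 mol.
Fuel reacted = 0.8 × 307 → ξ = 245.6 mol.
Outlet (n = n₀ + ν ξ):
  C₂H₅OH: 307 − 1(245.6) = 61.4
  O₂: 1193 − 3(245.6) = 455.9
  N₂: 4487 (inert)
  CO₂: 0 + 2(245.6) = 491.2
  H₂O: 0 + 3(245.6) = 736.8
Total out = 61.4 + 455.9 + 4487 + 491.2 + 736.8 = 6232 mol.

6230 mol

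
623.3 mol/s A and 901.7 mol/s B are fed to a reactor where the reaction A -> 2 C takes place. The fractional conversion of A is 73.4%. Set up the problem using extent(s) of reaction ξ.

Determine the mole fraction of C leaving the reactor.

0.462

A reacted = 0.734 × 623.3 = 457.5 mol/s; ν_A = −1, so ξ = 457.5/1 = 457.5 mol/s.
Outlet amounts (n = n₀ + ν ξ):
  A: 623.3 − 1(457.5) = 165.8
  C: 0 + 2(457.5) = 915
  B: 901.7 (inert)
Total out = 1983 mol/s; y_C = 915 / 1983 = 0.4615.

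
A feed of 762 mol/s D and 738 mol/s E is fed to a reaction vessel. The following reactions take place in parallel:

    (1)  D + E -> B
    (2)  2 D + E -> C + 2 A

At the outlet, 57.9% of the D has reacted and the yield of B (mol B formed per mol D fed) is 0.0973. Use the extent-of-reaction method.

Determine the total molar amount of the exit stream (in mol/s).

Yield of B: 1ξ₁ / 762 = 0.0973 → ξ₁ = 74.14 mol/s.
Conversion of D: 1ξ₁ + 2ξ₂ = 0.579 × 762 = 441.2 → ξ₂ = 183.5 mol/s.
Outlet amounts (n = n₀ + Σ ν·ξ):
  D: 762 − 1(74.14) − 2(183.5) = 320.8
  E: 738 − 1(74.14) − 1(183.5) = 480.3
  B: 0 + 1(74.14) = 74.14
  C: 0 + 1(183.5) = 183.5
  A: 0 + 2(183.5) = 367.1
Total out = 320.8 + 480.3 + 74.14 + 183.5 + 367.1 = 1426 mol/s.

1430 mol/s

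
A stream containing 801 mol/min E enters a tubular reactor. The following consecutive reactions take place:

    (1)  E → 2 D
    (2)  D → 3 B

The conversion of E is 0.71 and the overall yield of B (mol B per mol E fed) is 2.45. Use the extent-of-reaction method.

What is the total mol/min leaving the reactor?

2680 mol/min

Conversion of E: E consumed = 1ξ₁ = 0.71 × 801 → ξ₁ = 568.7 mol/min.
Yield of B: 3ξ₂ / 801 = 2.45 → ξ₂ = 654.1 mol/min.
Outlet amounts (n = n₀ + Σ ν·ξ):
  E: 801 − 1(568.7) = 232.3
  D: 0 + 2(568.7) − 1(654.1) = 483.3
  B: 0 + 3(654.1) = 1962
Total out = 232.3 + 483.3 + 1962 = 2678 mol/min.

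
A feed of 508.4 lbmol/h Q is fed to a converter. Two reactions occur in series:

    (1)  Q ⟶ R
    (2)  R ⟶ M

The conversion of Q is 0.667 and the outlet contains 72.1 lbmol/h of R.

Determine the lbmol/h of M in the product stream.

267 lbmol/h

Conversion of Q: Q consumed = 1ξ₁ = 0.667 × 508.4 → ξ₁ = 339.1 lbmol/h.
R balance: n_R = 0 + 1ξ₁ − 1ξ₂ = 72.1 → ξ₂ = (1·339.1 − 72.1)/1 = 267 lbmol/h.
Outlet amounts (n = n₀ + Σ ν·ξ):
  Q: 508.4 − 1(339.1) = 169.3
  R: 0 + 1(339.1) − 1(267) = 72.1
  M: 0 + 1(267) = 267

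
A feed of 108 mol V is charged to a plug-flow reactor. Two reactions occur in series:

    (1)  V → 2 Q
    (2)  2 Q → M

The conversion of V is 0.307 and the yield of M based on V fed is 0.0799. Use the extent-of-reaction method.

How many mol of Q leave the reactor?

49.1 mol

Conversion of V: V consumed = 1ξ₁ = 0.307 × 108 → ξ₁ = 33.16 mol.
Yield of M: 1ξ₂ / 108 = 0.0799 → ξ₂ = 8.629 mol.
Outlet amounts (n = n₀ + Σ ν·ξ):
  V: 108 − 1(33.16) = 74.84
  Q: 0 + 2(33.16) − 2(8.629) = 49.05
  M: 0 + 1(8.629) = 8.629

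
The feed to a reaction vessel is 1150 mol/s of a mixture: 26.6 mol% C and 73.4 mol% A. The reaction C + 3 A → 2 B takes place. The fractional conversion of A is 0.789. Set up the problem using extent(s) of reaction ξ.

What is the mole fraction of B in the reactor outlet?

0.629

A reacted = 0.789 × 844.1 = 666 mol/s; ν_A = −3, so ξ = 666/3 = 222 mol/s.
Outlet amounts (n = n₀ + ν ξ):
  C: 305.9 − 1(222) = 83.9
  A: 844.1 − 3(222) = 178.1
  B: 0 + 2(222) = 444
Total out = 706 mol/s; y_B = 444 / 706 = 0.6289.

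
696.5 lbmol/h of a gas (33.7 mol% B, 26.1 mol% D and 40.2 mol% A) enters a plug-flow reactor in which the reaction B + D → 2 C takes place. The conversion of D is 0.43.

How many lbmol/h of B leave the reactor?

D reacted = 0.43 × 181.8 = 78.17 lbmol/h; ν_D = −1, so ξ = 78.17/1 = 78.17 lbmol/h.
Outlet amounts (n = n₀ + ν ξ):
  B: 234.7 − 1(78.17) = 156.6
  D: 181.8 − 1(78.17) = 103.6
  C: 0 + 2(78.17) = 156.3
  A: 280 (inert)

157 lbmol/h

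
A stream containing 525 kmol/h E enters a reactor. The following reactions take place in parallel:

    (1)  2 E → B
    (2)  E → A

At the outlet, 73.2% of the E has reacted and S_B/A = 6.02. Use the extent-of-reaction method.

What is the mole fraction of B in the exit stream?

Conversion of E: E consumed = 0.732 × 525 = 384.3 kmol/h = 2ξ₁ + 1ξ₂.
Selectivity: 1ξ₁ / (1ξ₂) = 6.02 → ξ₁ = 6.02 ξ₂.
Substitute: (2·6.02 + 1) ξ₂ = 384.3 → ξ₂ = 29.47 kmol/h, ξ₁ = 177.4 kmol/h.
Outlet amounts (n = n₀ + Σ ν·ξ):
  E: 525 − 2(177.4) − 1(29.47) = 140.7
  B: 0 + 1(177.4) = 177.4
  A: 0 + 1(29.47) = 29.47
Total out = 347.6 kmol/h; y_B = 177.4 / 347.6 = 0.5104.

0.51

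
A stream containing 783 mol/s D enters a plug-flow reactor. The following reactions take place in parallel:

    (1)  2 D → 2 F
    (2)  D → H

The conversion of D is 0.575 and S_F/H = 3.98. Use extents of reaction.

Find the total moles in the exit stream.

783 mol/s

Conversion of D: D consumed = 0.575 × 783 = 450.2 mol/s = 2ξ₁ + 1ξ₂.
Selectivity: 2ξ₁ / (1ξ₂) = 3.98 → ξ₁ = 1.99 ξ₂.
Substitute: (2·1.99 + 1) ξ₂ = 450.2 → ξ₂ = 90.41 mol/s, ξ₁ = 179.9 mol/s.
Outlet amounts (n = n₀ + Σ ν·ξ):
  D: 783 − 2(179.9) − 1(90.41) = 332.8
  F: 0 + 2(179.9) = 359.8
  H: 0 + 1(90.41) = 90.41
Total out = 332.8 + 359.8 + 90.41 = 783 mol/s.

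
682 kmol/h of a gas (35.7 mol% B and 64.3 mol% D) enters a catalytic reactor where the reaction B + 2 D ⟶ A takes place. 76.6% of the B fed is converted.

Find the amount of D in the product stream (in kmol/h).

B reacted = 0.766 × 243.5 = 186.5 kmol/h; ν_B = −1, so ξ = 186.5/1 = 186.5 kmol/h.
Outlet amounts (n = n₀ + ν ξ):
  B: 243.5 − 1(186.5) = 56.97
  D: 438.5 − 2(186.5) = 65.52
  A: 0 + 1(186.5) = 186.5

65.5 kmol/h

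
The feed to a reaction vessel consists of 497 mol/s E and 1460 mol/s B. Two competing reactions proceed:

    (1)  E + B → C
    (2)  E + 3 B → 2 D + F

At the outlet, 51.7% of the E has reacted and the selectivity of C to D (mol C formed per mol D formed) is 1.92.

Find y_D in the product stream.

Conversion of E: E consumed = 0.517 × 497 = 256.9 mol/s = 1ξ₁ + 1ξ₂.
Selectivity: 1ξ₁ / (2ξ₂) = 1.92 → ξ₁ = 3.84 ξ₂.
Substitute: (1·3.84 + 1) ξ₂ = 256.9 → ξ₂ = 53.09 mol/s, ξ₁ = 203.9 mol/s.
Outlet amounts (n = n₀ + Σ ν·ξ):
  E: 497 − 1(203.9) − 1(53.09) = 240.1
  B: 1460 − 1(203.9) − 3(53.09) = 1097
  C: 0 + 1(203.9) = 203.9
  D: 0 + 2(53.09) = 106.2
  F: 0 + 1(53.09) = 53.09
Total out = 1700 mol/s; y_D = 106.2 / 1700 = 0.06246.

0.0625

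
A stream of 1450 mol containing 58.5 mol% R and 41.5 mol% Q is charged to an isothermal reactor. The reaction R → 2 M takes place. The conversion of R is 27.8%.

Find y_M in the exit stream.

0.28

R reacted = 0.278 × 848.2 = 235.8 mol; ν_R = −1, so ξ = 235.8/1 = 235.8 mol.
Outlet amounts (n = n₀ + ν ξ):
  R: 848.2 − 1(235.8) = 612.4
  M: 0 + 2(235.8) = 471.6
  Q: 601.8 (inert)
Total out = 1686 mol; y_M = 471.6 / 1686 = 0.2798.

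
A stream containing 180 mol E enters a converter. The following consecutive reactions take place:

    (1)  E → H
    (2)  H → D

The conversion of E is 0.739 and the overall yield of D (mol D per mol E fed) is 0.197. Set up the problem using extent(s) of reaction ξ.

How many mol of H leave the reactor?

Conversion of E: E consumed = 1ξ₁ = 0.739 × 180 → ξ₁ = 133 mol.
Yield of D: 1ξ₂ / 180 = 0.197 → ξ₂ = 35.46 mol.
Outlet amounts (n = n₀ + Σ ν·ξ):
  E: 180 − 1(133) = 46.98
  H: 0 + 1(133) − 1(35.46) = 97.56
  D: 0 + 1(35.46) = 35.46

97.6 mol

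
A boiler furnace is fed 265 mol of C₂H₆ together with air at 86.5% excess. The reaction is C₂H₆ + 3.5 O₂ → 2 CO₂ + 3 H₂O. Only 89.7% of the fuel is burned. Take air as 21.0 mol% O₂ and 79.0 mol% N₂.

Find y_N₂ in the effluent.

0.755

Stoichiometric O₂ = 3.5 × 265 = 927.5 mol; O₂ fed = 927.5 × 1.865 = 1730 mol.
N₂ fed = 1730 × 79/21 = 6507 mol.
Fuel reacted = 0.897 × 265 → ξ = 237.7 mol.
Outlet (n = n₀ + ν ξ):
  C₂H₆: 265 − 1(237.7) = 27.29
  O₂: 1730 − 3.5(237.7) = 897.8
  N₂: 6507 (inert)
  CO₂: 0 + 2(237.7) = 475.4
  H₂O: 0 + 3(237.7) = 713.1
Total out = 8621 mol; y_N₂ = 6507 / 8621 = 0.7548.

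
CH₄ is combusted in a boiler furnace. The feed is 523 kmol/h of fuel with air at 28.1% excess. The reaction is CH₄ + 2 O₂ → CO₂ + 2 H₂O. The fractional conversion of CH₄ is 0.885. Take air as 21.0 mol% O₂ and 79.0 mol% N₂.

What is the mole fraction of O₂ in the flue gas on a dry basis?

Stoichiometric O₂ = 2 × 523 = 1046 kmol/h; O₂ fed = 1046 × 1.281 = 1340 kmol/h.
N₂ fed = 1340 × 79/21 = 5041 kmol/h.
Fuel reacted = 0.885 × 523 → ξ = 462.9 kmol/h.
Outlet (n = n₀ + ν ξ):
  CH₄: 523 − 1(462.9) = 60.14
  O₂: 1340 − 2(462.9) = 414.2
  N₂: 5041 (inert)
  CO₂: 0 + 1(462.9) = 462.9
  H₂O: 0 + 2(462.9) = 925.7
Dry total = 5978 kmol/h; y_O₂ (dry) = 414.2 / 5978 = 0.06929.

0.0693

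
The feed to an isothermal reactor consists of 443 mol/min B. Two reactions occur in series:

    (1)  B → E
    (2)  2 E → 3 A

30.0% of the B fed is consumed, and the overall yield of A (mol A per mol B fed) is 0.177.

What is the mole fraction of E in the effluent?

Conversion of B: B consumed = 1ξ₁ = 0.3 × 443 → ξ₁ = 132.9 mol/min.
Yield of A: 3ξ₂ / 443 = 0.177 → ξ₂ = 26.14 mol/min.
Outlet amounts (n = n₀ + Σ ν·ξ):
  B: 443 − 1(132.9) = 310.1
  E: 0 + 1(132.9) − 2(26.14) = 80.63
  A: 0 + 3(26.14) = 78.41
Total out = 469.1 mol/min; y_E = 80.63 / 469.1 = 0.1719.

0.172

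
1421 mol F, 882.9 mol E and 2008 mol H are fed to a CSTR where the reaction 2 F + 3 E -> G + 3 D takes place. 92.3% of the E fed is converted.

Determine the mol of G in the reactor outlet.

272 mol

E reacted = 0.923 × 882.9 = 814.9 mol; ν_E = −3, so ξ = 814.9/3 = 271.6 mol.
Outlet amounts (n = n₀ + ν ξ):
  F: 1421 − 2(271.6) = 877.7
  E: 882.9 − 3(271.6) = 67.98
  G: 0 + 1(271.6) = 271.6
  D: 0 + 3(271.6) = 814.9
  H: 2008 (inert)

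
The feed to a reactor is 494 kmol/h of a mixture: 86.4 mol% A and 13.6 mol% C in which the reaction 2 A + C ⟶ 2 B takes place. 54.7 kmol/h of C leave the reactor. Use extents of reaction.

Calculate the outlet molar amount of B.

25 kmol/h

For C: n = n₀ − 1ξ → 54.7 = 67.18 − 1ξ, giving ξ = 12.48 kmol/h.
Outlet amounts (n = n₀ + ν ξ):
  A: 426.8 − 2(12.48) = 401.8
  C: 67.18 − 1(12.48) = 54.7
  B: 0 + 2(12.48) = 24.97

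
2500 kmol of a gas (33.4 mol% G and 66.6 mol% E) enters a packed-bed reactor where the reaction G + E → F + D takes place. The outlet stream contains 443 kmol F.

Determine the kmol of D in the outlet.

443 kmol

For F: n = n₀ + 1ξ → 443 = 0 + 1ξ, giving ξ = 443 kmol.
Outlet amounts (n = n₀ + ν ξ):
  G: 835 − 1(443) = 392
  E: 1665 − 1(443) = 1222
  F: 0 + 1(443) = 443
  D: 0 + 1(443) = 443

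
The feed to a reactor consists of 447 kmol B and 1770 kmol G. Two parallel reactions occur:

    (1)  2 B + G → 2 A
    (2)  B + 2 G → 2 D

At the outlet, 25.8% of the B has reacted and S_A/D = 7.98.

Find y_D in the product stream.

0.00631

Conversion of B: B consumed = 0.258 × 447 = 115.3 kmol = 2ξ₁ + 1ξ₂.
Selectivity: 2ξ₁ / (2ξ₂) = 7.98 → ξ₁ = 7.98 ξ₂.
Substitute: (2·7.98 + 1) ξ₂ = 115.3 → ξ₂ = 6.8 kmol, ξ₁ = 54.26 kmol.
Outlet amounts (n = n₀ + Σ ν·ξ):
  B: 447 − 2(54.26) − 1(6.8) = 331.7
  G: 1770 − 1(54.26) − 2(6.8) = 1702
  A: 0 + 2(54.26) = 108.5
  D: 0 + 2(6.8) = 13.6
Total out = 2156 kmol; y_D = 13.6 / 2156 = 0.006308.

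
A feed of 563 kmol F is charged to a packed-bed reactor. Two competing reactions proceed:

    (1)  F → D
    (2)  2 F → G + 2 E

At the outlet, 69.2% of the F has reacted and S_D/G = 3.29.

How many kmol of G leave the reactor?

Conversion of F: F consumed = 0.692 × 563 = 389.6 kmol = 1ξ₁ + 2ξ₂.
Selectivity: 1ξ₁ / (1ξ₂) = 3.29 → ξ₁ = 3.29 ξ₂.
Substitute: (1·3.29 + 2) ξ₂ = 389.6 → ξ₂ = 73.65 kmol, ξ₁ = 242.3 kmol.
Outlet amounts (n = n₀ + Σ ν·ξ):
  F: 563 − 1(242.3) − 2(73.65) = 173.4
  D: 0 + 1(242.3) = 242.3
  G: 0 + 1(73.65) = 73.65
  E: 0 + 2(73.65) = 147.3

73.6 kmol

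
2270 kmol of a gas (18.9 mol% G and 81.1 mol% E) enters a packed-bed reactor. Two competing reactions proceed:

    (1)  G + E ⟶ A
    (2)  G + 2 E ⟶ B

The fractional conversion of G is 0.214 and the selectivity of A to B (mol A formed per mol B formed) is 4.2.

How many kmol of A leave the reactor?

74.2 kmol

Conversion of G: G consumed = 0.214 × 429 = 91.81 kmol = 1ξ₁ + 1ξ₂.
Selectivity: 1ξ₁ / (1ξ₂) = 4.2 → ξ₁ = 4.2 ξ₂.
Substitute: (1·4.2 + 1) ξ₂ = 91.81 → ξ₂ = 17.66 kmol, ξ₁ = 74.16 kmol.
Outlet amounts (n = n₀ + Σ ν·ξ):
  G: 429 − 1(74.16) − 1(17.66) = 337.2
  E: 1841 − 1(74.16) − 2(17.66) = 1732
  A: 0 + 1(74.16) = 74.16
  B: 0 + 1(17.66) = 17.66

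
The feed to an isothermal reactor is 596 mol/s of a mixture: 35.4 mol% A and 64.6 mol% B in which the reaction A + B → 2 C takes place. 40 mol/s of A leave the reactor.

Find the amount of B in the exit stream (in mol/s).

214 mol/s

For A: n = n₀ − 1ξ → 40 = 211 − 1ξ, giving ξ = 171 mol/s.
Outlet amounts (n = n₀ + ν ξ):
  A: 211 − 1(171) = 40
  B: 385 − 1(171) = 214
  C: 0 + 2(171) = 342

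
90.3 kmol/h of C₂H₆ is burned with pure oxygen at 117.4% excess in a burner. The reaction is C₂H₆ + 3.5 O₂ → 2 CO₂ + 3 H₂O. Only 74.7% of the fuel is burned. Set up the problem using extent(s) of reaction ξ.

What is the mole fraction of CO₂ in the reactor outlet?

0.166

Stoichiometric O₂ = 3.5 × 90.3 = 316.1 kmol/h; O₂ fed = 316.1 × 2.174 = 687.1 kmol/h.
Fuel reacted = 0.747 × 90.3 → ξ = 67.45 kmol/h.
Outlet (n = n₀ + ν ξ):
  C₂H₆: 90.3 − 1(67.45) = 22.85
  O₂: 687.1 − 3.5(67.45) = 451
  CO₂: 0 + 2(67.45) = 134.9
  H₂O: 0 + 3(67.45) = 202.4
Total out = 811.1 kmol/h; y_CO₂ = 134.9 / 811.1 = 0.1663.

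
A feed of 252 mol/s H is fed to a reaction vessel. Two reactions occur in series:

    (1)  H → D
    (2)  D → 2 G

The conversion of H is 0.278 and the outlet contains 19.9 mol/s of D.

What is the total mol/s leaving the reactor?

302 mol/s

Conversion of H: H consumed = 1ξ₁ = 0.278 × 252 → ξ₁ = 70.06 mol/s.
D balance: n_D = 0 + 1ξ₁ − 1ξ₂ = 19.9 → ξ₂ = (1·70.06 − 19.9)/1 = 50.16 mol/s.
Outlet amounts (n = n₀ + Σ ν·ξ):
  H: 252 − 1(70.06) = 181.9
  D: 0 + 1(70.06) − 1(50.16) = 19.9
  G: 0 + 2(50.16) = 100.3
Total out = 181.9 + 19.9 + 100.3 = 302.2 mol/s.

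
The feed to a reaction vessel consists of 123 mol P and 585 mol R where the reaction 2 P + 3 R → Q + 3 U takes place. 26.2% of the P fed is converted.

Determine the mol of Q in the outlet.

P reacted = 0.262 × 123 = 32.23 mol; ν_P = −2, so ξ = 32.23/2 = 16.11 mol.
Outlet amounts (n = n₀ + ν ξ):
  P: 123 − 2(16.11) = 90.77
  R: 585 − 3(16.11) = 536.7
  Q: 0 + 1(16.11) = 16.11
  U: 0 + 3(16.11) = 48.34

16.1 mol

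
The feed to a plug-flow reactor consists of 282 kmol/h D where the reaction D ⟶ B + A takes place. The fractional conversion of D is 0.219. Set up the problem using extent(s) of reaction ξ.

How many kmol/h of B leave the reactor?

61.8 kmol/h

D reacted = 0.219 × 282 = 61.76 kmol/h; ν_D = −1, so ξ = 61.76/1 = 61.76 kmol/h.
Outlet amounts (n = n₀ + ν ξ):
  D: 282 − 1(61.76) = 220.2
  B: 0 + 1(61.76) = 61.76
  A: 0 + 1(61.76) = 61.76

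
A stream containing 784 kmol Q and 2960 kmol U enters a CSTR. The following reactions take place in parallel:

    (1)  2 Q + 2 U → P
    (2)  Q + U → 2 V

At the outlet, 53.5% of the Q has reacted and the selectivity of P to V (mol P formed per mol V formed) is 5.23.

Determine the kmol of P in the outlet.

200 kmol

Conversion of Q: Q consumed = 0.535 × 784 = 419.4 kmol = 2ξ₁ + 1ξ₂.
Selectivity: 1ξ₁ / (2ξ₂) = 5.23 → ξ₁ = 10.46 ξ₂.
Substitute: (2·10.46 + 1) ξ₂ = 419.4 → ξ₂ = 19.14 kmol, ξ₁ = 200.2 kmol.
Outlet amounts (n = n₀ + Σ ν·ξ):
  Q: 784 − 2(200.2) − 1(19.14) = 364.6
  U: 2960 − 2(200.2) − 1(19.14) = 2541
  P: 0 + 1(200.2) = 200.2
  V: 0 + 2(19.14) = 38.27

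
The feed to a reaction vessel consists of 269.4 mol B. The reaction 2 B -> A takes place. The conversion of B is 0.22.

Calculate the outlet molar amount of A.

B reacted = 0.22 × 269.4 = 59.27 mol; ν_B = −2, so ξ = 59.27/2 = 29.63 mol.
Outlet amounts (n = n₀ + ν ξ):
  B: 269.4 − 2(29.63) = 210.1
  A: 0 + 1(29.63) = 29.63

29.6 mol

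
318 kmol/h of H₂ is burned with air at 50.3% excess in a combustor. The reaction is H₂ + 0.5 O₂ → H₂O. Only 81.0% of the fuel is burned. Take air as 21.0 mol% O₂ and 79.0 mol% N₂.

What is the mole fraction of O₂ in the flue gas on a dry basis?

Stoichiometric O₂ = 0.5 × 318 = 159 kmol/h; O₂ fed = 159 × 1.503 = 239 kmol/h.
N₂ fed = 239 × 79/21 = 899 kmol/h.
Fuel reacted = 0.81 × 318 → ξ = 257.6 kmol/h.
Outlet (n = n₀ + ν ξ):
  H₂: 318 − 1(257.6) = 60.42
  O₂: 239 − 0.5(257.6) = 110.2
  N₂: 899 (inert)
  H₂O: 0 + 1(257.6) = 257.6
Dry total = 1070 kmol/h; y_O₂ (dry) = 110.2 / 1070 = 0.103.

0.103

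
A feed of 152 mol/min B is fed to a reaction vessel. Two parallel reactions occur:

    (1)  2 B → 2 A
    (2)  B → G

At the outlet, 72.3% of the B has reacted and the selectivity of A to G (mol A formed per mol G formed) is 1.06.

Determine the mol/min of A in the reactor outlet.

56.5 mol/min

Conversion of B: B consumed = 0.723 × 152 = 109.9 mol/min = 2ξ₁ + 1ξ₂.
Selectivity: 2ξ₁ / (1ξ₂) = 1.06 → ξ₁ = 0.53 ξ₂.
Substitute: (2·0.53 + 1) ξ₂ = 109.9 → ξ₂ = 53.35 mol/min, ξ₁ = 28.27 mol/min.
Outlet amounts (n = n₀ + Σ ν·ξ):
  B: 152 − 2(28.27) − 1(53.35) = 42.1
  A: 0 + 2(28.27) = 56.55
  G: 0 + 1(53.35) = 53.35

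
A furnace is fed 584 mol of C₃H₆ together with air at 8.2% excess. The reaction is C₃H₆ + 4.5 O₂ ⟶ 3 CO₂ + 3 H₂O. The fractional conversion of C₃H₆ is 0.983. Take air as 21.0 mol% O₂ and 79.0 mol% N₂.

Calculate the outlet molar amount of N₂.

10700 mol

Stoichiometric O₂ = 4.5 × 584 = 2628 mol; O₂ fed = 2628 × 1.082 = 2843 mol.
N₂ fed = 2843 × 79/21 = 10700 mol.
Fuel reacted = 0.983 × 584 → ξ = 574.1 mol.
Outlet (n = n₀ + ν ξ):
  C₃H₆: 584 − 1(574.1) = 9.928
  O₂: 2843 − 4.5(574.1) = 260.2
  N₂: 10700 (inert)
  CO₂: 0 + 3(574.1) = 1722
  H₂O: 0 + 3(574.1) = 1722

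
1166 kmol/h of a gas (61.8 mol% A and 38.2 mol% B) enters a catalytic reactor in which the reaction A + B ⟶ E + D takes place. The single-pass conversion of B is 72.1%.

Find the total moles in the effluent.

B reacted = 0.721 × 445.4 = 321.1 kmol/h; ν_B = −1, so ξ = 321.1/1 = 321.1 kmol/h.
Outlet amounts (n = n₀ + ν ξ):
  A: 720.6 − 1(321.1) = 399.4
  B: 445.4 − 1(321.1) = 124.3
  E: 0 + 1(321.1) = 321.1
  D: 0 + 1(321.1) = 321.1
Total out = 399.4 + 124.3 + 321.1 + 321.1 = 1166 kmol/h.

1170 kmol/h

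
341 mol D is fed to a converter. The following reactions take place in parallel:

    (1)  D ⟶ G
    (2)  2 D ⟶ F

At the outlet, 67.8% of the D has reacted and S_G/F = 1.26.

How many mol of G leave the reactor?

Conversion of D: D consumed = 0.678 × 341 = 231.2 mol = 1ξ₁ + 2ξ₂.
Selectivity: 1ξ₁ / (1ξ₂) = 1.26 → ξ₁ = 1.26 ξ₂.
Substitute: (1·1.26 + 2) ξ₂ = 231.2 → ξ₂ = 70.92 mol, ξ₁ = 89.36 mol.
Outlet amounts (n = n₀ + Σ ν·ξ):
  D: 341 − 1(89.36) − 2(70.92) = 109.8
  G: 0 + 1(89.36) = 89.36
  F: 0 + 1(70.92) = 70.92

89.4 mol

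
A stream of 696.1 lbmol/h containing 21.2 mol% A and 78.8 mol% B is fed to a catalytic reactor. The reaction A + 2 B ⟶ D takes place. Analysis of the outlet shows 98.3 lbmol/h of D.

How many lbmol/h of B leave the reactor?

352 lbmol/h

For D: n = n₀ + 1ξ → 98.3 = 0 + 1ξ, giving ξ = 98.3 lbmol/h.
Outlet amounts (n = n₀ + ν ξ):
  A: 147.6 − 1(98.3) = 49.27
  B: 548.5 − 2(98.3) = 351.9
  D: 0 + 1(98.3) = 98.3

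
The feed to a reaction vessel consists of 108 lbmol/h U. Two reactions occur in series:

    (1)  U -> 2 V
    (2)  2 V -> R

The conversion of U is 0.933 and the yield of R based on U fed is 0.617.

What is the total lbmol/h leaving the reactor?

Conversion of U: U consumed = 1ξ₁ = 0.933 × 108 → ξ₁ = 100.8 lbmol/h.
Yield of R: 1ξ₂ / 108 = 0.617 → ξ₂ = 66.64 lbmol/h.
Outlet amounts (n = n₀ + Σ ν·ξ):
  U: 108 − 1(100.8) = 7.236
  V: 0 + 2(100.8) − 2(66.64) = 68.26
  R: 0 + 1(66.64) = 66.64
Total out = 7.236 + 68.26 + 66.64 = 142.1 lbmol/h.

142 lbmol/h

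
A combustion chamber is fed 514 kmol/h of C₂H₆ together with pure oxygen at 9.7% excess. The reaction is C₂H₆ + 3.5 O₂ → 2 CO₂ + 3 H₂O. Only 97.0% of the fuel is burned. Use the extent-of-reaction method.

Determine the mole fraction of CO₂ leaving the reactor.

Stoichiometric O₂ = 3.5 × 514 = 1799 kmol/h; O₂ fed = 1799 × 1.097 = 1974 kmol/h.
Fuel reacted = 0.97 × 514 → ξ = 498.6 kmol/h.
Outlet (n = n₀ + ν ξ):
  C₂H₆: 514 − 1(498.6) = 15.42
  O₂: 1974 − 3.5(498.6) = 228.5
  CO₂: 0 + 2(498.6) = 997.2
  H₂O: 0 + 3(498.6) = 1496
Total out = 2737 kmol/h; y_CO₂ = 997.2 / 2737 = 0.3644.

0.364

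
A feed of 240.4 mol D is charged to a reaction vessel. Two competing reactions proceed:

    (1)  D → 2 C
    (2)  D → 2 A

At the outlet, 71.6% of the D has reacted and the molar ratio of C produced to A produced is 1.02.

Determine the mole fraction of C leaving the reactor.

Conversion of D: D consumed = 0.716 × 240.4 = 172.1 mol = 1ξ₁ + 1ξ₂.
Selectivity: 2ξ₁ / (2ξ₂) = 1.02 → ξ₁ = 1.02 ξ₂.
Substitute: (1·1.02 + 1) ξ₂ = 172.1 → ξ₂ = 85.21 mol, ξ₁ = 86.92 mol.
Outlet amounts (n = n₀ + Σ ν·ξ):
  D: 240.4 − 1(86.92) − 1(85.21) = 68.27
  C: 0 + 2(86.92) = 173.8
  A: 0 + 2(85.21) = 170.4
Total out = 412.5 mol; y_C = 173.8 / 412.5 = 0.4214.

0.421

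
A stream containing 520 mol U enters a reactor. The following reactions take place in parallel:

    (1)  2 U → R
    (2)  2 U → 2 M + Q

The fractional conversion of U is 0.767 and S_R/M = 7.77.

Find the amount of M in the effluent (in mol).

24.1 mol

Conversion of U: U consumed = 0.767 × 520 = 398.8 mol = 2ξ₁ + 2ξ₂.
Selectivity: 1ξ₁ / (2ξ₂) = 7.77 → ξ₁ = 15.54 ξ₂.
Substitute: (2·15.54 + 2) ξ₂ = 398.8 → ξ₂ = 12.06 mol, ξ₁ = 187.4 mol.
Outlet amounts (n = n₀ + Σ ν·ξ):
  U: 520 − 2(187.4) − 2(12.06) = 121.2
  R: 0 + 1(187.4) = 187.4
  M: 0 + 2(12.06) = 24.11
  Q: 0 + 1(12.06) = 12.06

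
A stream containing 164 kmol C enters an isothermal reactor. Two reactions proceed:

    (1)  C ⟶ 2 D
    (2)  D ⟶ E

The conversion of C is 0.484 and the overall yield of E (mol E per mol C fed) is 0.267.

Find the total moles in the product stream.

243 kmol

Conversion of C: C consumed = 1ξ₁ = 0.484 × 164 → ξ₁ = 79.38 kmol.
Yield of E: 1ξ₂ / 164 = 0.267 → ξ₂ = 43.79 kmol.
Outlet amounts (n = n₀ + Σ ν·ξ):
  C: 164 − 1(79.38) = 84.62
  D: 0 + 2(79.38) − 1(43.79) = 115
  E: 0 + 1(43.79) = 43.79
Total out = 84.62 + 115 + 43.79 = 243.4 kmol.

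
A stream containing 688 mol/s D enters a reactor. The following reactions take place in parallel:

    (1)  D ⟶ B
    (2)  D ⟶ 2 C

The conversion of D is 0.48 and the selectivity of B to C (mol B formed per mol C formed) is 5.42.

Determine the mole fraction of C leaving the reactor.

0.0779

Conversion of D: D consumed = 0.48 × 688 = 330.2 mol/s = 1ξ₁ + 1ξ₂.
Selectivity: 1ξ₁ / (2ξ₂) = 5.42 → ξ₁ = 10.84 ξ₂.
Substitute: (1·10.84 + 1) ξ₂ = 330.2 → ξ₂ = 27.89 mol/s, ξ₁ = 302.3 mol/s.
Outlet amounts (n = n₀ + Σ ν·ξ):
  D: 688 − 1(302.3) − 1(27.89) = 357.8
  B: 0 + 1(302.3) = 302.3
  C: 0 + 2(27.89) = 55.78
Total out = 715.9 mol/s; y_C = 55.78 / 715.9 = 0.07792.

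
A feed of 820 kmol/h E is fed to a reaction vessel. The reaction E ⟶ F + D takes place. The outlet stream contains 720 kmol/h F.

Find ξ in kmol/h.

For F: n = n₀ + 1ξ → 720 = 0 + 1ξ, giving ξ = 720 kmol/h.
Outlet amounts (n = n₀ + ν ξ):
  E: 820 − 1(720) = 100
  F: 0 + 1(720) = 720
  D: 0 + 1(720) = 720

ξ = 720 kmol/h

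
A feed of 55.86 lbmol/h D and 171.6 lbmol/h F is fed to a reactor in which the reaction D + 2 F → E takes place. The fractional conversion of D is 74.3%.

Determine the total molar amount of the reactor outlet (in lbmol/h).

144 lbmol/h

D reacted = 0.743 × 55.86 = 41.5 lbmol/h; ν_D = −1, so ξ = 41.5/1 = 41.5 lbmol/h.
Outlet amounts (n = n₀ + ν ξ):
  D: 55.86 − 1(41.5) = 14.36
  F: 171.6 − 2(41.5) = 88.59
  E: 0 + 1(41.5) = 41.5
Total out = 14.36 + 88.59 + 41.5 = 144.5 lbmol/h.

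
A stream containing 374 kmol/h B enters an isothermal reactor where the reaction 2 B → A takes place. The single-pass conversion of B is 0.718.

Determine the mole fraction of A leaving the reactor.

B reacted = 0.718 × 374 = 268.5 kmol/h; ν_B = −2, so ξ = 268.5/2 = 134.3 kmol/h.
Outlet amounts (n = n₀ + ν ξ):
  B: 374 − 2(134.3) = 105.5
  A: 0 + 1(134.3) = 134.3
Total out = 239.7 kmol/h; y_A = 134.3 / 239.7 = 0.5601.

0.56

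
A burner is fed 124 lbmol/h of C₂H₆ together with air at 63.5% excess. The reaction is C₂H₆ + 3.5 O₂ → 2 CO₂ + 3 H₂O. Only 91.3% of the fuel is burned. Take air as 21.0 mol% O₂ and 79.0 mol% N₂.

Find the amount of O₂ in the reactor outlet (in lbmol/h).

Stoichiometric O₂ = 3.5 × 124 = 434 lbmol/h; O₂ fed = 434 × 1.635 = 709.6 lbmol/h.
N₂ fed = 709.6 × 79/21 = 2669 lbmol/h.
Fuel reacted = 0.913 × 124 → ξ = 113.2 lbmol/h.
Outlet (n = n₀ + ν ξ):
  C₂H₆: 124 − 1(113.2) = 10.79
  O₂: 709.6 − 3.5(113.2) = 313.3
  N₂: 2669 (inert)
  CO₂: 0 + 2(113.2) = 226.4
  H₂O: 0 + 3(113.2) = 339.6

313 lbmol/h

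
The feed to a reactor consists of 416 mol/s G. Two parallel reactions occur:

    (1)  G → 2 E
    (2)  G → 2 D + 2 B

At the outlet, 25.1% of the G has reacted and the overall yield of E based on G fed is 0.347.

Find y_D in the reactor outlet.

0.11

Yield of E: 2ξ₁ / 416 = 0.347 → ξ₁ = 72.18 mol/s.
Conversion of G: 1ξ₁ + 1ξ₂ = 0.251 × 416 = 104.4 → ξ₂ = 32.24 mol/s.
Outlet amounts (n = n₀ + Σ ν·ξ):
  G: 416 − 1(72.18) − 1(32.24) = 311.6
  E: 0 + 2(72.18) = 144.4
  D: 0 + 2(32.24) = 64.48
  B: 0 + 2(32.24) = 64.48
Total out = 584.9 mol/s; y_D = 64.48 / 584.9 = 0.1102.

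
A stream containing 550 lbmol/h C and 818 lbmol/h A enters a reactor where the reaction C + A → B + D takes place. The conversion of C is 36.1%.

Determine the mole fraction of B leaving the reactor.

C reacted = 0.361 × 550 = 198.5 lbmol/h; ν_C = −1, so ξ = 198.5/1 = 198.5 lbmol/h.
Outlet amounts (n = n₀ + ν ξ):
  C: 550 − 1(198.5) = 351.5
  A: 818 − 1(198.5) = 619.5
  B: 0 + 1(198.5) = 198.5
  D: 0 + 1(198.5) = 198.5
Total out = 1368 lbmol/h; y_B = 198.5 / 1368 = 0.1451.

0.145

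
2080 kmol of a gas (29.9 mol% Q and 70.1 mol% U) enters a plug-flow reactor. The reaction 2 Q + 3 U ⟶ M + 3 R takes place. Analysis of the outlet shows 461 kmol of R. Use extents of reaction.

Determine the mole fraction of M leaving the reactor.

0.0798

For R: n = n₀ + 3ξ → 461 = 0 + 3ξ, giving ξ = 153.7 kmol.
Outlet amounts (n = n₀ + ν ξ):
  Q: 621.9 − 2(153.7) = 314.6
  U: 1458 − 3(153.7) = 997.1
  M: 0 + 1(153.7) = 153.7
  R: 0 + 3(153.7) = 461
Total out = 1926 kmol; y_M = 153.7 / 1926 = 0.07977.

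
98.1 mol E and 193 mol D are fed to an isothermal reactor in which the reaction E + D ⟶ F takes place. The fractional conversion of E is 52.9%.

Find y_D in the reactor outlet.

E reacted = 0.529 × 98.1 = 51.89 mol; ν_E = −1, so ξ = 51.89/1 = 51.89 mol.
Outlet amounts (n = n₀ + ν ξ):
  E: 98.1 − 1(51.89) = 46.21
  D: 193 − 1(51.89) = 141.1
  F: 0 + 1(51.89) = 51.89
Total out = 239.2 mol; y_D = 141.1 / 239.2 = 0.5899.

0.59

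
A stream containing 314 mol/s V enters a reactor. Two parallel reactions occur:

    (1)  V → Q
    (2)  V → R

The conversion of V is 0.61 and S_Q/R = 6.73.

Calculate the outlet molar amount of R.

24.8 mol/s

Conversion of V: V consumed = 0.61 × 314 = 191.5 mol/s = 1ξ₁ + 1ξ₂.
Selectivity: 1ξ₁ / (1ξ₂) = 6.73 → ξ₁ = 6.73 ξ₂.
Substitute: (1·6.73 + 1) ξ₂ = 191.5 → ξ₂ = 24.78 mol/s, ξ₁ = 166.8 mol/s.
Outlet amounts (n = n₀ + Σ ν·ξ):
  V: 314 − 1(166.8) − 1(24.78) = 122.5
  Q: 0 + 1(166.8) = 166.8
  R: 0 + 1(24.78) = 24.78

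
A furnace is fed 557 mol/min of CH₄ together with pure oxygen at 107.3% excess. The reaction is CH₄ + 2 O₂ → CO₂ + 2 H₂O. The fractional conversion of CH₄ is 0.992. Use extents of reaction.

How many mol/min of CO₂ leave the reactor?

553 mol/min

Stoichiometric O₂ = 2 × 557 = 1114 mol/min; O₂ fed = 1114 × 2.073 = 2309 mol/min.
Fuel reacted = 0.992 × 557 → ξ = 552.5 mol/min.
Outlet (n = n₀ + ν ξ):
  CH₄: 557 − 1(552.5) = 4.456
  O₂: 2309 − 2(552.5) = 1204
  CO₂: 0 + 1(552.5) = 552.5
  H₂O: 0 + 2(552.5) = 1105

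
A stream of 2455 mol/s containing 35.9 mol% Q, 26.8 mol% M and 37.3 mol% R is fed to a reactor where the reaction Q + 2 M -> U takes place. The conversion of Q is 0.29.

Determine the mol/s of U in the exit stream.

256 mol/s

Q reacted = 0.29 × 881.3 = 255.6 mol/s; ν_Q = −1, so ξ = 255.6/1 = 255.6 mol/s.
Outlet amounts (n = n₀ + ν ξ):
  Q: 881.3 − 1(255.6) = 625.8
  M: 657.9 − 2(255.6) = 146.8
  U: 0 + 1(255.6) = 255.6
  R: 915.7 (inert)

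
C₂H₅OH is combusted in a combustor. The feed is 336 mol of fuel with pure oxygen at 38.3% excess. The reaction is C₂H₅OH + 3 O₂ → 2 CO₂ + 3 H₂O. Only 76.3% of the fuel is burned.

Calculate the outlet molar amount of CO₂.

Stoichiometric O₂ = 3 × 336 = 1008 mol; O₂ fed = 1008 × 1.383 = 1394 mol.
Fuel reacted = 0.763 × 336 → ξ = 256.4 mol.
Outlet (n = n₀ + ν ξ):
  C₂H₅OH: 336 − 1(256.4) = 79.63
  O₂: 1394 − 3(256.4) = 625
  CO₂: 0 + 2(256.4) = 512.7
  H₂O: 0 + 3(256.4) = 769.1

513 mol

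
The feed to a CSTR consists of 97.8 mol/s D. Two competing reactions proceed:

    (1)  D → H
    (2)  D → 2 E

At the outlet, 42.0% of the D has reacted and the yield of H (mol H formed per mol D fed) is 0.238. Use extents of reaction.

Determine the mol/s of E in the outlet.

Yield of H: 1ξ₁ / 97.8 = 0.238 → ξ₁ = 23.28 mol/s.
Conversion of D: 1ξ₁ + 1ξ₂ = 0.42 × 97.8 = 41.08 → ξ₂ = 17.8 mol/s.
Outlet amounts (n = n₀ + Σ ν·ξ):
  D: 97.8 − 1(23.28) − 1(17.8) = 56.72
  H: 0 + 1(23.28) = 23.28
  E: 0 + 2(17.8) = 35.6

35.6 mol/s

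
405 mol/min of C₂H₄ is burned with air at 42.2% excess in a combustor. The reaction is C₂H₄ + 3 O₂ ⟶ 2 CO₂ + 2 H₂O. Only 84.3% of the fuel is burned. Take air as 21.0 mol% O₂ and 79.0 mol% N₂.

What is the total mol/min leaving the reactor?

Stoichiometric O₂ = 3 × 405 = 1215 mol/min; O₂ fed = 1215 × 1.422 = 1728 mol/min.
N₂ fed = 1728 × 79/21 = 6500 mol/min.
Fuel reacted = 0.843 × 405 → ξ = 341.4 mol/min.
Outlet (n = n₀ + ν ξ):
  C₂H₄: 405 − 1(341.4) = 63.59
  O₂: 1728 − 3(341.4) = 703.5
  N₂: 6500 (inert)
  CO₂: 0 + 2(341.4) = 682.8
  H₂O: 0 + 2(341.4) = 682.8
Total out = 63.59 + 703.5 + 6500 + 682.8 + 682.8 = 8632 mol/min.

8630 mol/min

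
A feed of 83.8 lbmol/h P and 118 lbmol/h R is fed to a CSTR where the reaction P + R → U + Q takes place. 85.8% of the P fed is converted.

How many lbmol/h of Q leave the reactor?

P reacted = 0.858 × 83.8 = 71.9 lbmol/h; ν_P = −1, so ξ = 71.9/1 = 71.9 lbmol/h.
Outlet amounts (n = n₀ + ν ξ):
  P: 83.8 − 1(71.9) = 11.9
  R: 118 − 1(71.9) = 46.1
  U: 0 + 1(71.9) = 71.9
  Q: 0 + 1(71.9) = 71.9

71.9 lbmol/h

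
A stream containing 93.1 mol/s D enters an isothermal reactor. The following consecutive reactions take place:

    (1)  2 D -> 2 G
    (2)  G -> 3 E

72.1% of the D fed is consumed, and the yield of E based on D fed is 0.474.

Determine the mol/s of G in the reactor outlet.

52.4 mol/s

Conversion of D: D consumed = 2ξ₁ = 0.721 × 93.1 → ξ₁ = 33.56 mol/s.
Yield of E: 3ξ₂ / 93.1 = 0.474 → ξ₂ = 14.71 mol/s.
Outlet amounts (n = n₀ + Σ ν·ξ):
  D: 93.1 − 2(33.56) = 25.97
  G: 0 + 2(33.56) − 1(14.71) = 52.42
  E: 0 + 3(14.71) = 44.13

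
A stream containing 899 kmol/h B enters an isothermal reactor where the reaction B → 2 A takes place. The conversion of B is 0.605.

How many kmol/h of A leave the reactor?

1090 kmol/h

B reacted = 0.605 × 899 = 543.9 kmol/h; ν_B = −1, so ξ = 543.9/1 = 543.9 kmol/h.
Outlet amounts (n = n₀ + ν ξ):
  B: 899 − 1(543.9) = 355.1
  A: 0 + 2(543.9) = 1088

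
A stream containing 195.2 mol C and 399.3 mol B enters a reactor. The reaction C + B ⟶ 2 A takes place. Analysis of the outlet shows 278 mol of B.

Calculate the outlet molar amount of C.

For B: n = n₀ − 1ξ → 278 = 399.3 − 1ξ, giving ξ = 121.3 mol.
Outlet amounts (n = n₀ + ν ξ):
  C: 195.2 − 1(121.3) = 73.9
  B: 399.3 − 1(121.3) = 278
  A: 0 + 2(121.3) = 242.6

73.9 mol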